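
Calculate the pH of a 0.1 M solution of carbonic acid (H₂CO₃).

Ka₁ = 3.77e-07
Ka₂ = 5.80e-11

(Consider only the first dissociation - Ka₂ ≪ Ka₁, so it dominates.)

First dissociation dominates. From Ka₁ = [H⁺][HA⁻]/[H₂A], x² + Ka₁·x − Ka₁·C = 0 with C = 0.1 M and Ka₁ = 3.77e-07. Solving: [H⁺] = (−Ka₁ + √(Ka₁² + 4·Ka₁·C)) / 2 = 1.9398e-04 M. pH = -log(1.9398e-04) = 3.71.

pH = 3.71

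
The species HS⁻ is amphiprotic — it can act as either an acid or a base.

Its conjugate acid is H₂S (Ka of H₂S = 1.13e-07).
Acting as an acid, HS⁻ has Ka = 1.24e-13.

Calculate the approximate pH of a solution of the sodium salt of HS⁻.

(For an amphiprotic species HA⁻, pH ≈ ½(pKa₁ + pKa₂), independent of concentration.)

pKa₁ = -log(1.13e-07) = 6.95; pKa₂ = -log(1.24e-13) = 12.91. For an amphiprotic species, pH ≈ ½(pKa₁ + pKa₂) = ½(6.95 + 12.91) = 9.93.

pH = 9.93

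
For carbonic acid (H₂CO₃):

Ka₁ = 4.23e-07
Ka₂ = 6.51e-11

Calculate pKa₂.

pKa₂ = -log(Ka₂) = -log(6.51e-11) = 10.19.

pK_{a2} = 10.19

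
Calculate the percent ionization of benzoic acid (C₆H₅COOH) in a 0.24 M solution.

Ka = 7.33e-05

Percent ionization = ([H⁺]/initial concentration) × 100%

Using Ka equilibrium: x² + Ka×x - Ka×C = 0. Solving: [H⁺] = 4.1578e-03. Percent = (4.1578e-03/0.24) × 100

Percent ionization = 1.73%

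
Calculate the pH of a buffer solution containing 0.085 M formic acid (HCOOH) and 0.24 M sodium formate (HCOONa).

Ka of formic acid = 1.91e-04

pKa = -log(1.91e-04) = 3.72. pH = pKa + log([A⁻]/[HA]) = 3.72 + log(0.24/0.085)

pH = 4.17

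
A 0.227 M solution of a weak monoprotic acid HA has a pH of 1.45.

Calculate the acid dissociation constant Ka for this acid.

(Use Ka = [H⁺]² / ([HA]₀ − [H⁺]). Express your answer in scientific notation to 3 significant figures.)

[H⁺] = 10^(−pH) = 10^(−1.45) = 3.548e-02 M. For HA ⇌ H⁺ + A⁻, Ka = [H⁺][A⁻]/[HA] = [H⁺]² / ([HA]₀ − [H⁺]) = (3.548e-02)² / (0.227 − 3.548e-02) = 6.57e-03.

K_a = 6.57e-03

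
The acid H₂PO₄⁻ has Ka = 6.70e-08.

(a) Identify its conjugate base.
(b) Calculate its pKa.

(a) The conjugate base is formed by removing one H⁺ from H₂PO₄⁻, giving HPO₄²⁻. (b) pKa = -log(Ka) = -log(6.70e-08) = 7.17.

Conjugate base: HPO₄²⁻; pK_a = 7.17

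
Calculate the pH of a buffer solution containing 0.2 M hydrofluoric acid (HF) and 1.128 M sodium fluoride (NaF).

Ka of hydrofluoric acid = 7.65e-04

pKa = -log(7.65e-04) = 3.12. pH = pKa + log([A⁻]/[HA]) = 3.12 + log(1.128/0.2)

pH = 3.87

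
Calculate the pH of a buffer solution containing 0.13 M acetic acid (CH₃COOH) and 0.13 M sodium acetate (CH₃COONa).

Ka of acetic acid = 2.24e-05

pKa = -log(2.24e-05) = 4.65. pH = pKa + log([A⁻]/[HA]) = 4.65 + log(0.13/0.13)

pH = 4.65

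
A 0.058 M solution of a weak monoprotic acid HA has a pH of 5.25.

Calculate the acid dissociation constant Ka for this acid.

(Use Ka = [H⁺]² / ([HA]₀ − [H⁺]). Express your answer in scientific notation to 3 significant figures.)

[H⁺] = 10^(−pH) = 10^(−5.25) = 5.623e-06 M. For HA ⇌ H⁺ + A⁻, Ka = [H⁺][A⁻]/[HA] = [H⁺]² / ([HA]₀ − [H⁺]) = (5.623e-06)² / (0.058 − 5.623e-06) = 5.45e-10.

K_a = 5.45e-10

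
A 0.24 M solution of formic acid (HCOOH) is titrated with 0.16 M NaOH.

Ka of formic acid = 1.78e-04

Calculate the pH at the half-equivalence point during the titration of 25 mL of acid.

At half-equivalence [HA] = [A⁻], so Henderson-Hasselbalch gives pH = pKa = -log(1.78e-04) = 3.75.

pH = pKa = 3.75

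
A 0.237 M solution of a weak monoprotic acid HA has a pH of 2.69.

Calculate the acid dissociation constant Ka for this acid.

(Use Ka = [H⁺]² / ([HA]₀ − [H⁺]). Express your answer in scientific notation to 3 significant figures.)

[H⁺] = 10^(−pH) = 10^(−2.69) = 2.042e-03 M. For HA ⇌ H⁺ + A⁻, Ka = [H⁺][A⁻]/[HA] = [H⁺]² / ([HA]₀ − [H⁺]) = (2.042e-03)² / (0.237 − 2.042e-03) = 1.77e-05.

K_a = 1.77e-05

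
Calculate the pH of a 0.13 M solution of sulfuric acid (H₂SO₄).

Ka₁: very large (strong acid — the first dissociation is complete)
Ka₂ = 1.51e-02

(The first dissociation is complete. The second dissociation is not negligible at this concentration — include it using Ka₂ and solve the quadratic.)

First dissociation is complete: [H⁺]₀ = [HSO₄⁻]₀ = C = 0.13 M. Second dissociation HSO₄⁻ ⇌ H⁺ + SO₄²⁻: let x = [SO₄²⁻]. Ka₂ = (C + x)·x / (C − x) = 1.51e-02 → x² + (C + Ka₂)·x − Ka₂·C = 0 → x² + 0.14510·x − 1.963e-03 = 0. x = (−0.14510 + √(0.14510² + 4 × 1.963e-03)) / 2 = 1.2459e-02 M. [H⁺] = C + x = 0.13 + 1.2459e-02 = 1.4246e-01 M. pH = -log(1.4246e-01) = 0.85.

pH = 0.85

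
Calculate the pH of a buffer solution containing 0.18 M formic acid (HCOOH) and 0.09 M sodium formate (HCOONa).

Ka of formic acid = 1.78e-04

pKa = -log(1.78e-04) = 3.75. pH = pKa + log([A⁻]/[HA]) = 3.75 + log(0.09/0.18)

pH = 3.45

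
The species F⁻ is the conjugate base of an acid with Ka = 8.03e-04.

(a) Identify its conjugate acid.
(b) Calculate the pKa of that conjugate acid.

(a) The conjugate acid is formed by adding one H⁺ to F⁻, giving HF. (b) pKa = -log(Ka) = -log(8.03e-04) = 3.10.

Conjugate acid: HF; pK_a = 3.10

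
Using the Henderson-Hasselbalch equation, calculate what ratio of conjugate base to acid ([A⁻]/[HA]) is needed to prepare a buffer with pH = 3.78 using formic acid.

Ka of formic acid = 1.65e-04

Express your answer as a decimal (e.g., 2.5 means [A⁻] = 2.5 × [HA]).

pKa = -log(1.65e-04) = 3.7825. pH = pKa + log([A⁻]/[HA]), so log([A⁻]/[HA]) = pH − pKa = 3.78 − 3.7825 = -0.0025. [A⁻]/[HA] = 10^(-0.0025) = 0.994

[A⁻]/[HA] = 0.994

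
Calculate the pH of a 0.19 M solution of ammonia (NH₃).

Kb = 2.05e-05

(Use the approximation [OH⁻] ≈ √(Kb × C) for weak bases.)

[OH⁻] = √(Kb × C) = √(2.05e-05 × 0.19) = 1.9736e-03. pOH = 2.70, pH = 14 - pOH

pH = 11.30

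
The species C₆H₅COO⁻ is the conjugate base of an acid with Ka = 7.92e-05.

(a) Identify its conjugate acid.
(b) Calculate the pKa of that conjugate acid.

(a) The conjugate acid is formed by adding one H⁺ to C₆H₅COO⁻, giving C₆H₅COOH. (b) pKa = -log(Ka) = -log(7.92e-05) = 4.10.

Conjugate acid: C₆H₅COOH; pK_a = 4.10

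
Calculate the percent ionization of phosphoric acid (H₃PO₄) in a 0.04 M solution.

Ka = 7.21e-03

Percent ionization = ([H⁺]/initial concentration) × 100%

Using Ka equilibrium: x² + Ka×x - Ka×C = 0. Solving: [H⁺] = 1.3756e-02. Percent = (1.3756e-02/0.04) × 100

Percent ionization = 34.4%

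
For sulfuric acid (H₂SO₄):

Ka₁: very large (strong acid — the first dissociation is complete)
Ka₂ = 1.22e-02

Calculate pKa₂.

pKa₂ = -log(Ka₂) = -log(1.22e-02) = 1.91.

pK_{a2} = 1.91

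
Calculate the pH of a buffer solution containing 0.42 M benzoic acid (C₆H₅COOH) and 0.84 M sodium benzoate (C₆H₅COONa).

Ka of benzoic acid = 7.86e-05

pKa = -log(7.86e-05) = 4.10. pH = pKa + log([A⁻]/[HA]) = 4.10 + log(0.84/0.42)

pH = 4.41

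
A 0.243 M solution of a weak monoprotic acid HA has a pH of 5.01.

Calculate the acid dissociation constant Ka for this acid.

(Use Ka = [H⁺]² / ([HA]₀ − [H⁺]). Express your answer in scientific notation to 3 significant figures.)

[H⁺] = 10^(−pH) = 10^(−5.01) = 9.772e-06 M. For HA ⇌ H⁺ + A⁻, Ka = [H⁺][A⁻]/[HA] = [H⁺]² / ([HA]₀ − [H⁺]) = (9.772e-06)² / (0.243 − 9.772e-06) = 3.93e-10.

K_a = 3.93e-10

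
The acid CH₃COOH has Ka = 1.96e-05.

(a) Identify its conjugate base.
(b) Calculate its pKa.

(a) The conjugate base is formed by removing one H⁺ from CH₃COOH, giving CH₃COO⁻. (b) pKa = -log(Ka) = -log(1.96e-05) = 4.71.

Conjugate base: CH₃COO⁻; pK_a = 4.71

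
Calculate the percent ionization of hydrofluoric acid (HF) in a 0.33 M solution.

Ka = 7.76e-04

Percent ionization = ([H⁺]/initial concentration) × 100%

Using Ka equilibrium: x² + Ka×x - Ka×C = 0. Solving: [H⁺] = 1.5619e-02. Percent = (1.5619e-02/0.33) × 100

Percent ionization = 4.73%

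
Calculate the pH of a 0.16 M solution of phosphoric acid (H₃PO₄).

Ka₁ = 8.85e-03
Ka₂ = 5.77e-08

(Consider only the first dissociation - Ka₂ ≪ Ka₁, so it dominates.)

First dissociation dominates. From Ka₁ = [H⁺][HA⁻]/[H₂A], x² + Ka₁·x − Ka₁·C = 0 with C = 0.16 M and Ka₁ = 8.85e-03. Solving: [H⁺] = (−Ka₁ + √(Ka₁² + 4·Ka₁·C)) / 2 = 3.3464e-02 M. pH = -log(3.3464e-02) = 1.48.

pH = 1.48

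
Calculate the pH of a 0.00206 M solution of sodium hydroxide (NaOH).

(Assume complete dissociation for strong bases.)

[OH⁻] = 0.00206 M for strong base. pOH = -log[OH⁻] = 2.69, pH = 14 - pOH

pH = 11.31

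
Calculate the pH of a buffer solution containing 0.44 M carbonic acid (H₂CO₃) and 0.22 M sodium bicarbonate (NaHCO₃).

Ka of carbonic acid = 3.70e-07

pKa = -log(3.70e-07) = 6.43. pH = pKa + log([A⁻]/[HA]) = 6.43 + log(0.22/0.44)

pH = 6.13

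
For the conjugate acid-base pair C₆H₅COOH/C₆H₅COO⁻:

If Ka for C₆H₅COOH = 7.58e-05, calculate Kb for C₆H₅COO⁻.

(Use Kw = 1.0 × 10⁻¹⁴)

For a conjugate pair Ka × Kb = Kw, so Kb = Kw/Ka = 1.0 × 10⁻¹⁴ / 7.58e-05 = 1.32e-10.

K_b = 1.32e-10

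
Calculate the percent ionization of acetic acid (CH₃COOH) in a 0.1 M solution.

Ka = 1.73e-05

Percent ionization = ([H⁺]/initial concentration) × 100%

Using Ka equilibrium: x² + Ka×x - Ka×C = 0. Solving: [H⁺] = 1.3067e-03. Percent = (1.3067e-03/0.1) × 100

Percent ionization = 1.31%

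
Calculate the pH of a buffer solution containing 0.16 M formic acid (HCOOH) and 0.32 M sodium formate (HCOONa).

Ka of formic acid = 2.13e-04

pKa = -log(2.13e-04) = 3.67. pH = pKa + log([A⁻]/[HA]) = 3.67 + log(0.32/0.16)

pH = 3.97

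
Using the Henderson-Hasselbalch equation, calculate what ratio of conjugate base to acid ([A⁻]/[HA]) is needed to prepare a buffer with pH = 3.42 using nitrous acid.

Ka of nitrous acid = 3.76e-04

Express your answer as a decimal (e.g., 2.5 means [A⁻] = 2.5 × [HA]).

pKa = -log(3.76e-04) = 3.4248. pH = pKa + log([A⁻]/[HA]), so log([A⁻]/[HA]) = pH − pKa = 3.42 − 3.4248 = -0.0048. [A⁻]/[HA] = 10^(-0.0048) = 0.989

[A⁻]/[HA] = 0.989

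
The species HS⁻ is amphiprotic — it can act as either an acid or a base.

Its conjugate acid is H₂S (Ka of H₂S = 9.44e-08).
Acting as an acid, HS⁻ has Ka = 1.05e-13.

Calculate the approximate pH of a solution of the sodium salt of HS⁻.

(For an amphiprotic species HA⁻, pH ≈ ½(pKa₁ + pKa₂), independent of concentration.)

pKa₁ = -log(9.44e-08) = 7.03; pKa₂ = -log(1.05e-13) = 12.98. For an amphiprotic species, pH ≈ ½(pKa₁ + pKa₂) = ½(7.03 + 12.98) = 10.00.

pH = 10.00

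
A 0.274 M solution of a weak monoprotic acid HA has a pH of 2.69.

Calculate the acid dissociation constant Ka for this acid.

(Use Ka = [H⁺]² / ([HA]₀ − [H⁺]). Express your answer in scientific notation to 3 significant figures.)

[H⁺] = 10^(−pH) = 10^(−2.69) = 2.042e-03 M. For HA ⇌ H⁺ + A⁻, Ka = [H⁺][A⁻]/[HA] = [H⁺]² / ([HA]₀ − [H⁺]) = (2.042e-03)² / (0.274 − 2.042e-03) = 1.53e-05.

K_a = 1.53e-05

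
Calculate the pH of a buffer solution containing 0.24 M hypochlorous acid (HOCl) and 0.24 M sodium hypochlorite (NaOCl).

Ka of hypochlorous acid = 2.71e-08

pKa = -log(2.71e-08) = 7.57. pH = pKa + log([A⁻]/[HA]) = 7.57 + log(0.24/0.24)

pH = 7.57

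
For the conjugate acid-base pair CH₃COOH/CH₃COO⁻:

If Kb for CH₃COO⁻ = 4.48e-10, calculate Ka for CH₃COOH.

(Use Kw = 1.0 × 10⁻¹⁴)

For a conjugate pair Ka × Kb = Kw, so Ka = Kw/Kb = 1.0 × 10⁻¹⁴ / 4.48e-10 = 2.23e-05.

K_a = 2.23e-05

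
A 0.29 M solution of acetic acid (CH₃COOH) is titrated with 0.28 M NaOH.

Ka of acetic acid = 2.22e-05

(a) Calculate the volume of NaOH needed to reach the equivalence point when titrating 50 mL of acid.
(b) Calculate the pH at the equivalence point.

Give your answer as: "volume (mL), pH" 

moles acid = 0.29 × 50/1000 = 0.0145 mol; V_base = moles/0.28 × 1000 = 51.8 mL. At equivalence only the conjugate base is present: [A⁻] = 0.0145/0.102 = 1.4246e-01 M. Kb = Kw/Ka = 4.50e-10; [OH⁻] = √(Kb × [A⁻]) = 8.0106e-06; pOH = 5.10; pH = 14 - pOH = 8.90.

V = 51.8 mL, pH = 8.90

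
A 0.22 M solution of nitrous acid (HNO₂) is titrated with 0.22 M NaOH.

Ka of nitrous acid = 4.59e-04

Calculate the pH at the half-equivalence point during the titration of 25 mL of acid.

At half-equivalence [HA] = [A⁻], so Henderson-Hasselbalch gives pH = pKa = -log(4.59e-04) = 3.34.

pH = pKa = 3.34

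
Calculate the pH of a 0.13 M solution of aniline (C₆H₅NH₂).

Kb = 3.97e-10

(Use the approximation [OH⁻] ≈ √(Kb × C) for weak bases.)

[OH⁻] = √(Kb × C) = √(3.97e-10 × 0.13) = 7.1840e-06. pOH = 5.14, pH = 14 - pOH

pH = 8.86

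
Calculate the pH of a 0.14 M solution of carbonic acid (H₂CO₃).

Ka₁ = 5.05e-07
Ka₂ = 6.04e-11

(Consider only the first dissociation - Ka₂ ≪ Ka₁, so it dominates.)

First dissociation dominates. From Ka₁ = [H⁺][HA⁻]/[H₂A], x² + Ka₁·x − Ka₁·C = 0 with C = 0.14 M and Ka₁ = 5.05e-07. Solving: [H⁺] = (−Ka₁ + √(Ka₁² + 4·Ka₁·C)) / 2 = 2.6564e-04 M. pH = -log(2.6564e-04) = 3.58.

pH = 3.58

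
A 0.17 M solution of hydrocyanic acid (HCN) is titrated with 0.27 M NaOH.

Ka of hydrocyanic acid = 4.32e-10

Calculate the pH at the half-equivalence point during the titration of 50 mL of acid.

At half-equivalence [HA] = [A⁻], so Henderson-Hasselbalch gives pH = pKa = -log(4.32e-10) = 9.36.

pH = pKa = 9.36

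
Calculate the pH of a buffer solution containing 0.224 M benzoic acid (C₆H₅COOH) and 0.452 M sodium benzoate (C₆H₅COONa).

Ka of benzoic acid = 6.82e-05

pKa = -log(6.82e-05) = 4.17. pH = pKa + log([A⁻]/[HA]) = 4.17 + log(0.452/0.224)

pH = 4.47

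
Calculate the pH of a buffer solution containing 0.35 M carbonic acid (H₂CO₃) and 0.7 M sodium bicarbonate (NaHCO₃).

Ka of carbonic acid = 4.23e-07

pKa = -log(4.23e-07) = 6.37. pH = pKa + log([A⁻]/[HA]) = 6.37 + log(0.7/0.35)

pH = 6.67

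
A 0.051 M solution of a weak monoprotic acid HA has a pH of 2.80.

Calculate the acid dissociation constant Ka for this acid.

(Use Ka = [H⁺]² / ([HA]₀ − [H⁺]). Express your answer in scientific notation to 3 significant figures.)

[H⁺] = 10^(−pH) = 10^(−2.80) = 1.585e-03 M. For HA ⇌ H⁺ + A⁻, Ka = [H⁺][A⁻]/[HA] = [H⁺]² / ([HA]₀ − [H⁺]) = (1.585e-03)² / (0.051 − 1.585e-03) = 5.08e-05.

K_a = 5.08e-05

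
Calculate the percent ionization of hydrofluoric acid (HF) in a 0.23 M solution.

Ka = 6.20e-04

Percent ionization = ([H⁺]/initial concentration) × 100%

Using Ka equilibrium: x² + Ka×x - Ka×C = 0. Solving: [H⁺] = 1.1636e-02. Percent = (1.1636e-02/0.23) × 100

Percent ionization = 5.06%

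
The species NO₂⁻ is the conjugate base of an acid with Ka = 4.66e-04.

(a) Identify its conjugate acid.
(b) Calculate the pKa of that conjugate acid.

(a) The conjugate acid is formed by adding one H⁺ to NO₂⁻, giving HNO₂. (b) pKa = -log(Ka) = -log(4.66e-04) = 3.33.

Conjugate acid: HNO₂; pK_a = 3.33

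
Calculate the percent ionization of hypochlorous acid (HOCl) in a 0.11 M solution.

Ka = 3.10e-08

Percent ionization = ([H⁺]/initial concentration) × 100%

Using Ka equilibrium: x² + Ka×x - Ka×C = 0. Solving: [H⁺] = 5.8380e-05. Percent = (5.8380e-05/0.11) × 100

Percent ionization = 0.0531%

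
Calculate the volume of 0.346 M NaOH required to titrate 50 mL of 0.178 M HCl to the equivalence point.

At equivalence: moles acid = moles base. moles HCl = 0.178 × 50/1000 = 0.0089 mol. V_base = moles / 0.346 × 1000 = 25.7 mL.

V_{base} = 25.7 mL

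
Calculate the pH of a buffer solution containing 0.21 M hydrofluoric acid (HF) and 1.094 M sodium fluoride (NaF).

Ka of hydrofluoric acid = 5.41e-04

pKa = -log(5.41e-04) = 3.27. pH = pKa + log([A⁻]/[HA]) = 3.27 + log(1.094/0.21)

pH = 3.98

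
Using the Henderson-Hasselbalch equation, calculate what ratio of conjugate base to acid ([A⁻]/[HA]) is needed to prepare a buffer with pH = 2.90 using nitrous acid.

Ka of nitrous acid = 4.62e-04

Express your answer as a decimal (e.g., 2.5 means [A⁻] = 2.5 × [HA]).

pKa = -log(4.62e-04) = 3.3354. pH = pKa + log([A⁻]/[HA]), so log([A⁻]/[HA]) = pH − pKa = 2.90 − 3.3354 = -0.4354. [A⁻]/[HA] = 10^(-0.4354) = 0.367

[A⁻]/[HA] = 0.367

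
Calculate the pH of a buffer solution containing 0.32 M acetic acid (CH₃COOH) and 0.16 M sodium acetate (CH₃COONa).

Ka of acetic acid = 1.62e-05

pKa = -log(1.62e-05) = 4.79. pH = pKa + log([A⁻]/[HA]) = 4.79 + log(0.16/0.32)

pH = 4.49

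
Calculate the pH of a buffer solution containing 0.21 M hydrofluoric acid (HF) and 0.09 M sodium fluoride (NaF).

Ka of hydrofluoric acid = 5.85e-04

pKa = -log(5.85e-04) = 3.23. pH = pKa + log([A⁻]/[HA]) = 3.23 + log(0.09/0.21)

pH = 2.86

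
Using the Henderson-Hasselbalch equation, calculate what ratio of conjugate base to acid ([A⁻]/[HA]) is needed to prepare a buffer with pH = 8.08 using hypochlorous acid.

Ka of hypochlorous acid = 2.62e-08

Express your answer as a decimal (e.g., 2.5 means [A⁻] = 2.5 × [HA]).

pKa = -log(2.62e-08) = 7.5817. pH = pKa + log([A⁻]/[HA]), so log([A⁻]/[HA]) = pH − pKa = 8.08 − 7.5817 = 0.4983. [A⁻]/[HA] = 10^(0.4983) = 3.15

[A⁻]/[HA] = 3.15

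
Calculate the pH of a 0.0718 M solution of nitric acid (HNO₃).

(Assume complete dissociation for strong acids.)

[H⁺] = 0.0718 M for strong acid. pH = -log[H⁺] = -log(0.0718)

pH = 1.14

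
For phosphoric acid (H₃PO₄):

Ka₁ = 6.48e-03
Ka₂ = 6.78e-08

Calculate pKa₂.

pKa₂ = -log(Ka₂) = -log(6.78e-08) = 7.17.

pK_{a2} = 7.17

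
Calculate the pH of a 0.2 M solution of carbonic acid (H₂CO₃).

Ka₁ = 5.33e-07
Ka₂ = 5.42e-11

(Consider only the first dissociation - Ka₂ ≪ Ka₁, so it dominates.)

First dissociation dominates. From Ka₁ = [H⁺][HA⁻]/[H₂A], x² + Ka₁·x − Ka₁·C = 0 with C = 0.2 M and Ka₁ = 5.33e-07. Solving: [H⁺] = (−Ka₁ + √(Ka₁² + 4·Ka₁·C)) / 2 = 3.2623e-04 M. pH = -log(3.2623e-04) = 3.49.

pH = 3.49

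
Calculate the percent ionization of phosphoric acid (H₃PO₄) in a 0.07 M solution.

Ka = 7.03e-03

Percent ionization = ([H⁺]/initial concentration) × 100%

Using Ka equilibrium: x² + Ka×x - Ka×C = 0. Solving: [H⁺] = 1.8945e-02. Percent = (1.8945e-02/0.07) × 100

Percent ionization = 27.1%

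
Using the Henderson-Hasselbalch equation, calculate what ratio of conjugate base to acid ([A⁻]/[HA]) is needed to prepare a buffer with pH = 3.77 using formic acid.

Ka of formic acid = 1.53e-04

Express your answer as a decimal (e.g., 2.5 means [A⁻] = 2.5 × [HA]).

pKa = -log(1.53e-04) = 3.8153. pH = pKa + log([A⁻]/[HA]), so log([A⁻]/[HA]) = pH − pKa = 3.77 − 3.8153 = -0.0453. [A⁻]/[HA] = 10^(-0.0453) = 0.901

[A⁻]/[HA] = 0.901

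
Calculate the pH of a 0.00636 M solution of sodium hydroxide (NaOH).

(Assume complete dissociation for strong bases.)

[OH⁻] = 0.00636 M for strong base. pOH = -log[OH⁻] = 2.20, pH = 14 - pOH

pH = 11.80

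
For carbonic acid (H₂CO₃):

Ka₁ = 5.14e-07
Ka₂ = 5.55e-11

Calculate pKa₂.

pKa₂ = -log(Ka₂) = -log(5.55e-11) = 10.26.

pK_{a2} = 10.26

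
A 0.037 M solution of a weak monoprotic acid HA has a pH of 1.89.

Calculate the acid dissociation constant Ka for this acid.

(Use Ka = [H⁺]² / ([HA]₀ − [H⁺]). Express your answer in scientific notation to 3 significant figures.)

[H⁺] = 10^(−pH) = 10^(−1.89) = 1.288e-02 M. For HA ⇌ H⁺ + A⁻, Ka = [H⁺][A⁻]/[HA] = [H⁺]² / ([HA]₀ − [H⁺]) = (1.288e-02)² / (0.037 − 1.288e-02) = 6.88e-03.

K_a = 6.88e-03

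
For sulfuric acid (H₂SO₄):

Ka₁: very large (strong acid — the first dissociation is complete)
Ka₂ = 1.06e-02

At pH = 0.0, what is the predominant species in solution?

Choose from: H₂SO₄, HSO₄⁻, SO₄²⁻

The first dissociation is complete, so H₂SO₄ itself is never the predominant species in water; pKa₂ = -log(1.06e-02) = 1.97. For a polyprotic acid the predominant species crosses at each pKa: below pKa_n the protonated form dominates, above it the deprotonated form does. At pH = 0.0, the predominant species is HSO₄⁻.

HSO₄⁻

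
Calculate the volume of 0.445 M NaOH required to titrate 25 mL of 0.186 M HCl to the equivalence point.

At equivalence: moles acid = moles base. moles HCl = 0.186 × 25/1000 = 0.00465 mol. V_base = moles / 0.445 × 1000 = 10.4 mL.

V_{base} = 10.4 mL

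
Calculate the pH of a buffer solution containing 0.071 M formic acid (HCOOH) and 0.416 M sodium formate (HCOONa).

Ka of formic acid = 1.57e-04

pKa = -log(1.57e-04) = 3.80. pH = pKa + log([A⁻]/[HA]) = 3.80 + log(0.416/0.071)

pH = 4.57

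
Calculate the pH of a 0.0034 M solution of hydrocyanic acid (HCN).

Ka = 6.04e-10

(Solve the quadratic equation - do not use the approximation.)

x² + Ka×x - Ka×C = 0. Using quadratic formula: [H⁺] = 1.4327e-06

pH = 5.84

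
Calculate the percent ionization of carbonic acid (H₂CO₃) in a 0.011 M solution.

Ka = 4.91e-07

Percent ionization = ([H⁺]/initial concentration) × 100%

Using Ka equilibrium: x² + Ka×x - Ka×C = 0. Solving: [H⁺] = 7.3246e-05. Percent = (7.3246e-05/0.011) × 100

Percent ionization = 0.666%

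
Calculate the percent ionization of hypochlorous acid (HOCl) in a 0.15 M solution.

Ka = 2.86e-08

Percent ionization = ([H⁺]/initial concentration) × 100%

Using Ka equilibrium: x² + Ka×x - Ka×C = 0. Solving: [H⁺] = 6.5484e-05. Percent = (6.5484e-05/0.15) × 100

Percent ionization = 0.0437%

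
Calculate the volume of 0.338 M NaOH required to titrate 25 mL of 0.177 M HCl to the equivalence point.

At equivalence: moles acid = moles base. moles HCl = 0.177 × 25/1000 = 0.004425 mol. V_base = moles / 0.338 × 1000 = 13.1 mL.

V_{base} = 13.1 mL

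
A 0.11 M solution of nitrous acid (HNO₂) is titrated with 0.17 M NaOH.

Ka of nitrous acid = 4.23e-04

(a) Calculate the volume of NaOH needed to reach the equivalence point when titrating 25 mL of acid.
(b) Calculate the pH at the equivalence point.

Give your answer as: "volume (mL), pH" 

moles acid = 0.11 × 25/1000 = 0.00275 mol; V_base = moles/0.17 × 1000 = 16.2 mL. At equivalence only the conjugate base is present: [A⁻] = 0.00275/0.041 = 6.6786e-02 M. Kb = Kw/Ka = 2.36e-11; [OH⁻] = √(Kb × [A⁻]) = 1.2565e-06; pOH = 5.90; pH = 14 - pOH = 8.10.

V = 16.2 mL, pH = 8.10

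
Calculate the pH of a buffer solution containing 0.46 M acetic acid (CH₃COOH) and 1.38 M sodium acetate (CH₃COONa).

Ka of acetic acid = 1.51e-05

pKa = -log(1.51e-05) = 4.82. pH = pKa + log([A⁻]/[HA]) = 4.82 + log(1.38/0.46)

pH = 5.30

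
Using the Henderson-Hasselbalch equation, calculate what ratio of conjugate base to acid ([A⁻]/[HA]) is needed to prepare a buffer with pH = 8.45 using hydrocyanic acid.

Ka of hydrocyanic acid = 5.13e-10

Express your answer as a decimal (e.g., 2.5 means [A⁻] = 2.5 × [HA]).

pKa = -log(5.13e-10) = 9.2899. pH = pKa + log([A⁻]/[HA]), so log([A⁻]/[HA]) = pH − pKa = 8.45 − 9.2899 = -0.8399. [A⁻]/[HA] = 10^(-0.8399) = 0.145

[A⁻]/[HA] = 0.145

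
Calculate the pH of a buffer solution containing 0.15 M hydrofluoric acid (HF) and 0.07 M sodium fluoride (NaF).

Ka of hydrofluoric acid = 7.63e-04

pKa = -log(7.63e-04) = 3.12. pH = pKa + log([A⁻]/[HA]) = 3.12 + log(0.07/0.15)

pH = 2.79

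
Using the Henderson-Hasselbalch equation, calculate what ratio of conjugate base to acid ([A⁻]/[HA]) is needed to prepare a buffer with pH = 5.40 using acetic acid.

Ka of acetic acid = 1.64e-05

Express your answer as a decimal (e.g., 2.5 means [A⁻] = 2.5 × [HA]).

pKa = -log(1.64e-05) = 4.7852. pH = pKa + log([A⁻]/[HA]), so log([A⁻]/[HA]) = pH − pKa = 5.40 − 4.7852 = 0.6148. [A⁻]/[HA] = 10^(0.6148) = 4.12

[A⁻]/[HA] = 4.12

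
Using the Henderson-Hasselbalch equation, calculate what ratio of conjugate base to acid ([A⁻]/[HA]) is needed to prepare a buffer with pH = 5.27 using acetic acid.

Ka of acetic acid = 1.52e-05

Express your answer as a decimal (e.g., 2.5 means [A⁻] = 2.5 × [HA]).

pKa = -log(1.52e-05) = 4.8182. pH = pKa + log([A⁻]/[HA]), so log([A⁻]/[HA]) = pH − pKa = 5.27 − 4.8182 = 0.4518. [A⁻]/[HA] = 10^(0.4518) = 2.83

[A⁻]/[HA] = 2.83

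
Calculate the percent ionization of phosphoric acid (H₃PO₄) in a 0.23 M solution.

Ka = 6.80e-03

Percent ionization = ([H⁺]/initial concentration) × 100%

Using Ka equilibrium: x² + Ka×x - Ka×C = 0. Solving: [H⁺] = 3.6293e-02. Percent = (3.6293e-02/0.23) × 100

Percent ionization = 15.8%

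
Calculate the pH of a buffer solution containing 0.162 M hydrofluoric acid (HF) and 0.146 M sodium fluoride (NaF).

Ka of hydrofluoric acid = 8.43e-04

pKa = -log(8.43e-04) = 3.07. pH = pKa + log([A⁻]/[HA]) = 3.07 + log(0.146/0.162)

pH = 3.03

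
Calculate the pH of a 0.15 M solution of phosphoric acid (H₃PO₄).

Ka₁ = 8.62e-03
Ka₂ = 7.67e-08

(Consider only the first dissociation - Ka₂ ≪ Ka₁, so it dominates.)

First dissociation dominates. From Ka₁ = [H⁺][HA⁻]/[H₂A], x² + Ka₁·x − Ka₁·C = 0 with C = 0.15 M and Ka₁ = 8.62e-03. Solving: [H⁺] = (−Ka₁ + √(Ka₁² + 4·Ka₁·C)) / 2 = 3.1906e-02 M. pH = -log(3.1906e-02) = 1.50.

pH = 1.50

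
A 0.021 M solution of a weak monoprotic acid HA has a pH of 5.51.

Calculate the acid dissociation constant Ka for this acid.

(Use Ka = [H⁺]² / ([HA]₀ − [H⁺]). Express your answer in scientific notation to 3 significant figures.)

[H⁺] = 10^(−pH) = 10^(−5.51) = 3.090e-06 M. For HA ⇌ H⁺ + A⁻, Ka = [H⁺][A⁻]/[HA] = [H⁺]² / ([HA]₀ − [H⁺]) = (3.090e-06)² / (0.021 − 3.090e-06) = 4.55e-10.

K_a = 4.55e-10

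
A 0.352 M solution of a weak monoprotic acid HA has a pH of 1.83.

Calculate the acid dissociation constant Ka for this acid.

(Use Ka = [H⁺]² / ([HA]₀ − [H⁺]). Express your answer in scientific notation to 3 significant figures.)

[H⁺] = 10^(−pH) = 10^(−1.83) = 1.479e-02 M. For HA ⇌ H⁺ + A⁻, Ka = [H⁺][A⁻]/[HA] = [H⁺]² / ([HA]₀ − [H⁺]) = (1.479e-02)² / (0.352 − 1.479e-02) = 6.49e-04.

K_a = 6.49e-04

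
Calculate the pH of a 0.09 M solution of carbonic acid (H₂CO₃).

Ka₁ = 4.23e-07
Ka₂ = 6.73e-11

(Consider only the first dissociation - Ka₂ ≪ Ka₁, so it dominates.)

First dissociation dominates. From Ka₁ = [H⁺][HA⁻]/[H₂A], x² + Ka₁·x − Ka₁·C = 0 with C = 0.09 M and Ka₁ = 4.23e-07. Solving: [H⁺] = (−Ka₁ + √(Ka₁² + 4·Ka₁·C)) / 2 = 1.9490e-04 M. pH = -log(1.9490e-04) = 3.71.

pH = 3.71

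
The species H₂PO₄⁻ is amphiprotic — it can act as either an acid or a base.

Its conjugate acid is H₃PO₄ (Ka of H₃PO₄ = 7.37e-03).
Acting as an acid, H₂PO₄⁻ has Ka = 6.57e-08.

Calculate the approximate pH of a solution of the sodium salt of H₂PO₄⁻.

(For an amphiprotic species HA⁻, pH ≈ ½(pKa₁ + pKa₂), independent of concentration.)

pKa₁ = -log(7.37e-03) = 2.13; pKa₂ = -log(6.57e-08) = 7.18. For an amphiprotic species, pH ≈ ½(pKa₁ + pKa₂) = ½(2.13 + 7.18) = 4.66.

pH = 4.66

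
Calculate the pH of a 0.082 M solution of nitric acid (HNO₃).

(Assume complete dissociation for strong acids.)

[H⁺] = 0.082 M for strong acid. pH = -log[H⁺] = -log(0.082)

pH = 1.09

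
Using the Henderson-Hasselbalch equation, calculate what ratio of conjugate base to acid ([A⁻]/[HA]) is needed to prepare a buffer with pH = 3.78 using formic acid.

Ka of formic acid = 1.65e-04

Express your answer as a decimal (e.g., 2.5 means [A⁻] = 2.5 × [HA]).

pKa = -log(1.65e-04) = 3.7825. pH = pKa + log([A⁻]/[HA]), so log([A⁻]/[HA]) = pH − pKa = 3.78 − 3.7825 = -0.0025. [A⁻]/[HA] = 10^(-0.0025) = 0.994

[A⁻]/[HA] = 0.994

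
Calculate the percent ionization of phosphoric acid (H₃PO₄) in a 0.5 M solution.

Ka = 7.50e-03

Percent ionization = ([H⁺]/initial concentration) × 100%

Using Ka equilibrium: x² + Ka×x - Ka×C = 0. Solving: [H⁺] = 5.7602e-02. Percent = (5.7602e-02/0.5) × 100

Percent ionization = 11.5%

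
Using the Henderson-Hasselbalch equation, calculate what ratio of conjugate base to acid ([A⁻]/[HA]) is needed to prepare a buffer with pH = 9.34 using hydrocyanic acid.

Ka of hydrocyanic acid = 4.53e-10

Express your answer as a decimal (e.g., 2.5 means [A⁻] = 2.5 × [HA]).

pKa = -log(4.53e-10) = 9.3439. pH = pKa + log([A⁻]/[HA]), so log([A⁻]/[HA]) = pH − pKa = 9.34 − 9.3439 = -0.0039. [A⁻]/[HA] = 10^(-0.0039) = 0.991

[A⁻]/[HA] = 0.991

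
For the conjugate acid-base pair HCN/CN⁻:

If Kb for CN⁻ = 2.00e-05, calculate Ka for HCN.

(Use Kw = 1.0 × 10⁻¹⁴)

For a conjugate pair Ka × Kb = Kw, so Ka = Kw/Kb = 1.0 × 10⁻¹⁴ / 2.00e-05 = 5.00e-10.

K_a = 5.00e-10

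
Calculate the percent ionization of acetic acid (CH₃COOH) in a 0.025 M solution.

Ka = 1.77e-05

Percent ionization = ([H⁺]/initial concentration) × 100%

Using Ka equilibrium: x² + Ka×x - Ka×C = 0. Solving: [H⁺] = 6.5642e-04. Percent = (6.5642e-04/0.025) × 100

Percent ionization = 2.63%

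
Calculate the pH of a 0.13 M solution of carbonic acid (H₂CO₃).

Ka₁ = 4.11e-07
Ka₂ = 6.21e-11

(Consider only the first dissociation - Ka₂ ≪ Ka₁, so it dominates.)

First dissociation dominates. From Ka₁ = [H⁺][HA⁻]/[H₂A], x² + Ka₁·x − Ka₁·C = 0 with C = 0.13 M and Ka₁ = 4.11e-07. Solving: [H⁺] = (−Ka₁ + √(Ka₁² + 4·Ka₁·C)) / 2 = 2.3094e-04 M. pH = -log(2.3094e-04) = 3.64.

pH = 3.64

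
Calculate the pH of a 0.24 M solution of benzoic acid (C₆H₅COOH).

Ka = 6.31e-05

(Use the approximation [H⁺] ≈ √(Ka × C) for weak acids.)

[H⁺] = √(Ka × C) = √(6.31e-05 × 0.24) = 3.8915e-03. pH = -log(3.8915e-03)

pH = 2.41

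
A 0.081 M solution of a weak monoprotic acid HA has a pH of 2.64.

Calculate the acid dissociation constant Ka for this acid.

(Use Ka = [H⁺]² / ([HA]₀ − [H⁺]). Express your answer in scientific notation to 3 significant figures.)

[H⁺] = 10^(−pH) = 10^(−2.64) = 2.291e-03 M. For HA ⇌ H⁺ + A⁻, Ka = [H⁺][A⁻]/[HA] = [H⁺]² / ([HA]₀ − [H⁺]) = (2.291e-03)² / (0.081 − 2.291e-03) = 6.67e-05.

K_a = 6.67e-05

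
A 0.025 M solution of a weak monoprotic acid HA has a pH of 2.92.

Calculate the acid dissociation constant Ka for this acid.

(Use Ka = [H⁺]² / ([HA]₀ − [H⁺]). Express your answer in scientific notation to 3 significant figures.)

[H⁺] = 10^(−pH) = 10^(−2.92) = 1.202e-03 M. For HA ⇌ H⁺ + A⁻, Ka = [H⁺][A⁻]/[HA] = [H⁺]² / ([HA]₀ − [H⁺]) = (1.202e-03)² / (0.025 − 1.202e-03) = 6.07e-05.

K_a = 6.07e-05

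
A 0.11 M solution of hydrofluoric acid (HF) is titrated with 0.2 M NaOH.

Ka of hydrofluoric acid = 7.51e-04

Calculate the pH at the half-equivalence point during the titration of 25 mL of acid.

At half-equivalence [HA] = [A⁻], so Henderson-Hasselbalch gives pH = pKa = -log(7.51e-04) = 3.12.

pH = pKa = 3.12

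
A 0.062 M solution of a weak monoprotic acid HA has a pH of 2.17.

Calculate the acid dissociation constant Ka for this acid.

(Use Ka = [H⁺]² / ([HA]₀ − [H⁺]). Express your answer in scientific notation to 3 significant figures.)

[H⁺] = 10^(−pH) = 10^(−2.17) = 6.761e-03 M. For HA ⇌ H⁺ + A⁻, Ka = [H⁺][A⁻]/[HA] = [H⁺]² / ([HA]₀ − [H⁺]) = (6.761e-03)² / (0.062 − 6.761e-03) = 8.27e-04.

K_a = 8.27e-04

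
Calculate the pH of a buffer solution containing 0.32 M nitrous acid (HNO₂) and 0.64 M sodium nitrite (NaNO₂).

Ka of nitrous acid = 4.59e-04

pKa = -log(4.59e-04) = 3.34. pH = pKa + log([A⁻]/[HA]) = 3.34 + log(0.64/0.32)

pH = 3.64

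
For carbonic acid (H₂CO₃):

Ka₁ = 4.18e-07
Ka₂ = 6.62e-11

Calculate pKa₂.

pKa₂ = -log(Ka₂) = -log(6.62e-11) = 10.18.

pK_{a2} = 10.18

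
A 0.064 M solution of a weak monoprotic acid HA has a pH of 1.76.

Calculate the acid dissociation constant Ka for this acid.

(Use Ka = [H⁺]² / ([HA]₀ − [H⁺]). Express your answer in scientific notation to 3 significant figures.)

[H⁺] = 10^(−pH) = 10^(−1.76) = 1.738e-02 M. For HA ⇌ H⁺ + A⁻, Ka = [H⁺][A⁻]/[HA] = [H⁺]² / ([HA]₀ − [H⁺]) = (1.738e-02)² / (0.064 − 1.738e-02) = 6.48e-03.

K_a = 6.48e-03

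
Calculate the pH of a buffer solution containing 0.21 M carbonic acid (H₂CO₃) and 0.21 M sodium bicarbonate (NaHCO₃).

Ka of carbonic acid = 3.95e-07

pKa = -log(3.95e-07) = 6.40. pH = pKa + log([A⁻]/[HA]) = 6.40 + log(0.21/0.21)

pH = 6.40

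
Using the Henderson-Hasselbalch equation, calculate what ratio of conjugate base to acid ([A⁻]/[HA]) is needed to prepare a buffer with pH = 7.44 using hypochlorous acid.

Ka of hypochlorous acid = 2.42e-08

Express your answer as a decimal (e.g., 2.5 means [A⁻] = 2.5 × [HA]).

pKa = -log(2.42e-08) = 7.6162. pH = pKa + log([A⁻]/[HA]), so log([A⁻]/[HA]) = pH − pKa = 7.44 − 7.6162 = -0.1762. [A⁻]/[HA] = 10^(-0.1762) = 0.667

[A⁻]/[HA] = 0.667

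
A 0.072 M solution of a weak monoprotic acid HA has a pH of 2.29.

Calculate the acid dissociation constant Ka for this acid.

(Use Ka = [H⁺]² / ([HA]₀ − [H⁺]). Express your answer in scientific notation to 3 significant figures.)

[H⁺] = 10^(−pH) = 10^(−2.29) = 5.129e-03 M. For HA ⇌ H⁺ + A⁻, Ka = [H⁺][A⁻]/[HA] = [H⁺]² / ([HA]₀ − [H⁺]) = (5.129e-03)² / (0.072 − 5.129e-03) = 3.93e-04.

K_a = 3.93e-04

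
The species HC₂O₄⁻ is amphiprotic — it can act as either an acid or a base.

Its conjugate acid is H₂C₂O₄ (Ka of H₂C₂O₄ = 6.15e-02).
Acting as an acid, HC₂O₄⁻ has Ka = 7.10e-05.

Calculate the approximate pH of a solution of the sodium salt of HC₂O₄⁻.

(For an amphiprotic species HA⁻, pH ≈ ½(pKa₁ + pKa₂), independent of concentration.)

pKa₁ = -log(6.15e-02) = 1.21; pKa₂ = -log(7.10e-05) = 4.15. For an amphiprotic species, pH ≈ ½(pKa₁ + pKa₂) = ½(1.21 + 4.15) = 2.68.

pH = 2.68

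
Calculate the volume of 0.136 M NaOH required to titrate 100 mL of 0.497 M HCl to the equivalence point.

At equivalence: moles acid = moles base. moles HCl = 0.497 × 100/1000 = 0.0497 mol. V_base = moles / 0.136 × 1000 = 365.4 mL.

V_{base} = 365.4 mL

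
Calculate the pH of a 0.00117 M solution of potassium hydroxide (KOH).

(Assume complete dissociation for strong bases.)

[OH⁻] = 0.00117 M for strong base. pOH = -log[OH⁻] = 2.93, pH = 14 - pOH

pH = 11.07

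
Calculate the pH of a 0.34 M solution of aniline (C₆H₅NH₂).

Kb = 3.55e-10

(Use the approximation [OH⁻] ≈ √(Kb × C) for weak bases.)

[OH⁻] = √(Kb × C) = √(3.55e-10 × 0.34) = 1.0986e-05. pOH = 4.96, pH = 14 - pOH

pH = 9.04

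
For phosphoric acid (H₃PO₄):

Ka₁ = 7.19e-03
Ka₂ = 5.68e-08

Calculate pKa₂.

pKa₂ = -log(Ka₂) = -log(5.68e-08) = 7.25.

pK_{a2} = 7.25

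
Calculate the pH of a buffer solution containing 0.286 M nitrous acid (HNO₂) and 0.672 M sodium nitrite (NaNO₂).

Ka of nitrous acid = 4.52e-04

pKa = -log(4.52e-04) = 3.34. pH = pKa + log([A⁻]/[HA]) = 3.34 + log(0.672/0.286)

pH = 3.72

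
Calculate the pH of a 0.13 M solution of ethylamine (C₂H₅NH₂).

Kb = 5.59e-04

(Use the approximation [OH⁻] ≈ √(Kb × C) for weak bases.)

[OH⁻] = √(Kb × C) = √(5.59e-04 × 0.13) = 8.5247e-03. pOH = 2.07, pH = 14 - pOH

pH = 11.93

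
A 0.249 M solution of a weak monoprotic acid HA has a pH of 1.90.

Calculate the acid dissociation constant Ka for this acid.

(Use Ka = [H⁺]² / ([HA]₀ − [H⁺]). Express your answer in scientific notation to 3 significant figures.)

[H⁺] = 10^(−pH) = 10^(−1.90) = 1.259e-02 M. For HA ⇌ H⁺ + A⁻, Ka = [H⁺][A⁻]/[HA] = [H⁺]² / ([HA]₀ − [H⁺]) = (1.259e-02)² / (0.249 − 1.259e-02) = 6.70e-04.

K_a = 6.70e-04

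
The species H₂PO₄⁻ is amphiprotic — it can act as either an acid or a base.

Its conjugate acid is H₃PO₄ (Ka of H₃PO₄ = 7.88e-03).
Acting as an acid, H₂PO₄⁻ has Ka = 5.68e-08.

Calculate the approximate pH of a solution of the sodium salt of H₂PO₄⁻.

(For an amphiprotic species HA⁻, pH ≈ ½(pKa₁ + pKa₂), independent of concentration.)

pKa₁ = -log(7.88e-03) = 2.10; pKa₂ = -log(5.68e-08) = 7.25. For an amphiprotic species, pH ≈ ½(pKa₁ + pKa₂) = ½(2.10 + 7.25) = 4.67.

pH = 4.67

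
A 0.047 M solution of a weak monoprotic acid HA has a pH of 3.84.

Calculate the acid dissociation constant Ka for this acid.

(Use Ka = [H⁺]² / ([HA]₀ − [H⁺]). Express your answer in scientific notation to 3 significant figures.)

[H⁺] = 10^(−pH) = 10^(−3.84) = 1.445e-04 M. For HA ⇌ H⁺ + A⁻, Ka = [H⁺][A⁻]/[HA] = [H⁺]² / ([HA]₀ − [H⁺]) = (1.445e-04)² / (0.047 − 1.445e-04) = 4.46e-07.

K_a = 4.46e-07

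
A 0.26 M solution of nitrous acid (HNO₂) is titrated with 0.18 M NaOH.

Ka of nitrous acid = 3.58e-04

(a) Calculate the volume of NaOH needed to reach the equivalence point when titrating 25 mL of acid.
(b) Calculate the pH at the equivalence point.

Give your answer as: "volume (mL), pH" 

moles acid = 0.26 × 25/1000 = 0.0065 mol; V_base = moles/0.18 × 1000 = 36.1 mL. At equivalence only the conjugate base is present: [A⁻] = 0.0065/0.061 = 1.0636e-01 M. Kb = Kw/Ka = 2.79e-11; [OH⁻] = √(Kb × [A⁻]) = 1.7237e-06; pOH = 5.76; pH = 14 - pOH = 8.24.

V = 36.1 mL, pH = 8.24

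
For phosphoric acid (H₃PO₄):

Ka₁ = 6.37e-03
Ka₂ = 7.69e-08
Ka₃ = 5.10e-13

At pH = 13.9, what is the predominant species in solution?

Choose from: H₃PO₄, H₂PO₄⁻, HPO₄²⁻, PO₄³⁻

pKa₁ = 2.20, pKa₂ = 7.11, pKa₃ = 12.29. For a polyprotic acid the predominant species crosses at each pKa: below pKa_n the protonated form dominates, above it the deprotonated form does. At pH = 13.9, the predominant species is PO₄³⁻.

PO₄³⁻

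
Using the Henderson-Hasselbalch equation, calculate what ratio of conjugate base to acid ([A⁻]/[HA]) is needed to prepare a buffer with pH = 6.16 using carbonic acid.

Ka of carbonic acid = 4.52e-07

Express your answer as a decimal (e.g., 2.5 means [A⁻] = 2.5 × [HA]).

pKa = -log(4.52e-07) = 6.3449. pH = pKa + log([A⁻]/[HA]), so log([A⁻]/[HA]) = pH − pKa = 6.16 − 6.3449 = -0.1849. [A⁻]/[HA] = 10^(-0.1849) = 0.653

[A⁻]/[HA] = 0.653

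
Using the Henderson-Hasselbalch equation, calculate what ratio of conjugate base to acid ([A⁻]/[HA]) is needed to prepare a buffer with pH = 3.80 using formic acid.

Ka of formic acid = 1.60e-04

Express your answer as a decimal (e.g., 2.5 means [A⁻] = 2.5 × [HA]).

pKa = -log(1.60e-04) = 3.7959. pH = pKa + log([A⁻]/[HA]), so log([A⁻]/[HA]) = pH − pKa = 3.80 − 3.7959 = 0.0041. [A⁻]/[HA] = 10^(0.0041) = 1.01

[A⁻]/[HA] = 1.01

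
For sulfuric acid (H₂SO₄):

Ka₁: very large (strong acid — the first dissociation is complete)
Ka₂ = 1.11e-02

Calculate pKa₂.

pKa₂ = -log(Ka₂) = -log(1.11e-02) = 1.95.

pK_{a2} = 1.95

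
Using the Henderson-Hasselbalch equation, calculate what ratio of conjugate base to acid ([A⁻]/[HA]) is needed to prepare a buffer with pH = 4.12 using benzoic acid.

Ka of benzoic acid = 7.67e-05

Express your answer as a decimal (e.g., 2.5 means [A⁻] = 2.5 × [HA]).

pKa = -log(7.67e-05) = 4.1152. pH = pKa + log([A⁻]/[HA]), so log([A⁻]/[HA]) = pH − pKa = 4.12 − 4.1152 = 0.0048. [A⁻]/[HA] = 10^(0.0048) = 1.01

[A⁻]/[HA] = 1.01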